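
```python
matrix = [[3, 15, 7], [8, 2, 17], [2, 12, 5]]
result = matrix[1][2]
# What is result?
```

matrix[1] = [8, 2, 17]. Taking column 2 of that row yields 17.

17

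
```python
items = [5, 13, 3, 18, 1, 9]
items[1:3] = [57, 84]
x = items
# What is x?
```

items starts as [5, 13, 3, 18, 1, 9] (length 6). The slice items[1:3] covers indices [1, 2] with values [13, 3]. Replacing that slice with [57, 84] (same length) produces [5, 57, 84, 18, 1, 9].

[5, 57, 84, 18, 1, 9]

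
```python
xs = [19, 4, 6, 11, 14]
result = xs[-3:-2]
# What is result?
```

xs has length 5. The slice xs[-3:-2] selects indices [2] (2->6), giving [6].

[6]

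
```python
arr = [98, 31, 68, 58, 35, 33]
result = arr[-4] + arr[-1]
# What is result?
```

arr has length 6. Negative index -4 maps to positive index 6 + (-4) = 2. arr[2] = 68.
arr has length 6. Negative index -1 maps to positive index 6 + (-1) = 5. arr[5] = 33.
Sum: 68 + 33 = 101.

101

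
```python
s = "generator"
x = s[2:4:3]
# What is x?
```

s has length 9. The slice s[2:4:3] selects indices [2] (2->'n'), giving 'n'.

'n'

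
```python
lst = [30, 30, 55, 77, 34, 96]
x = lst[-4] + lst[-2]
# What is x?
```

lst has length 6. Negative index -4 maps to positive index 6 + (-4) = 2. lst[2] = 55.
lst has length 6. Negative index -2 maps to positive index 6 + (-2) = 4. lst[4] = 34.
Sum: 55 + 34 = 89.

89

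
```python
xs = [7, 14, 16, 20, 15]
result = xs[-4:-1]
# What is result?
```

xs has length 5. The slice xs[-4:-1] selects indices [1, 2, 3] (1->14, 2->16, 3->20), giving [14, 16, 20].

[14, 16, 20]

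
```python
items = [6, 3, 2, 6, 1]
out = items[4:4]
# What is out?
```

items has length 5. The slice items[4:4] resolves to an empty index range, so the result is [].

[]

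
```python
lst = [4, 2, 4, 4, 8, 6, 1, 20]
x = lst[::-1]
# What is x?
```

lst has length 8. The slice lst[::-1] selects indices [7, 6, 5, 4, 3, 2, 1, 0] (7->20, 6->1, 5->6, 4->8, 3->4, 2->4, 1->2, 0->4), giving [20, 1, 6, 8, 4, 4, 2, 4].

[20, 1, 6, 8, 4, 4, 2, 4]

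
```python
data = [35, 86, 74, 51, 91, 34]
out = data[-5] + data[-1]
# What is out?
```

data has length 6. Negative index -5 maps to positive index 6 + (-5) = 1. data[1] = 86.
data has length 6. Negative index -1 maps to positive index 6 + (-1) = 5. data[5] = 34.
Sum: 86 + 34 = 120.

120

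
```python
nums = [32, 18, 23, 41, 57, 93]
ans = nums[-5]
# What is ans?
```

nums has length 6. Negative index -5 maps to positive index 6 + (-5) = 1. nums[1] = 18.

18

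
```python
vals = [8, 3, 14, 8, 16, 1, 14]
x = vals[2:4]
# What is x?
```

vals has length 7. The slice vals[2:4] selects indices [2, 3] (2->14, 3->8), giving [14, 8].

[14, 8]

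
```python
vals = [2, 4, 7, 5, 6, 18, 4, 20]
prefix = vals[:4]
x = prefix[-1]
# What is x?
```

vals has length 8. The slice vals[:4] selects indices [0, 1, 2, 3] (0->2, 1->4, 2->7, 3->5), giving [2, 4, 7, 5]. So prefix = [2, 4, 7, 5]. Then prefix[-1] = 5.

5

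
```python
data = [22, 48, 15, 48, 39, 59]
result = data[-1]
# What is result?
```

data has length 6. Negative index -1 maps to positive index 6 + (-1) = 5. data[5] = 59.

59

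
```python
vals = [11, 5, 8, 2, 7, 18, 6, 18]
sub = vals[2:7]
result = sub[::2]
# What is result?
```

vals has length 8. The slice vals[2:7] selects indices [2, 3, 4, 5, 6] (2->8, 3->2, 4->7, 5->18, 6->6), giving [8, 2, 7, 18, 6]. So sub = [8, 2, 7, 18, 6]. sub has length 5. The slice sub[::2] selects indices [0, 2, 4] (0->8, 2->7, 4->6), giving [8, 7, 6].

[8, 7, 6]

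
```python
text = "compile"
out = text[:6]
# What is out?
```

text has length 7. The slice text[:6] selects indices [0, 1, 2, 3, 4, 5] (0->'c', 1->'o', 2->'m', 3->'p', 4->'i', 5->'l'), giving 'compil'.

'compil'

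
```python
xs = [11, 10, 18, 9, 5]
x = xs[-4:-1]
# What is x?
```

xs has length 5. The slice xs[-4:-1] selects indices [1, 2, 3] (1->10, 2->18, 3->9), giving [10, 18, 9].

[10, 18, 9]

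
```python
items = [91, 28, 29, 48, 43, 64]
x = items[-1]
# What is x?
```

items has length 6. Negative index -1 maps to positive index 6 + (-1) = 5. items[5] = 64.

64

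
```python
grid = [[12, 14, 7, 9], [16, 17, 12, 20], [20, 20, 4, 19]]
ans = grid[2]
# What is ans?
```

grid has 3 rows. Row 2 is [20, 20, 4, 19].

[20, 20, 4, 19]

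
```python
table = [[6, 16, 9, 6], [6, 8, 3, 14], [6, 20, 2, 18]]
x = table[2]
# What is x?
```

table has 3 rows. Row 2 is [6, 20, 2, 18].

[6, 20, 2, 18]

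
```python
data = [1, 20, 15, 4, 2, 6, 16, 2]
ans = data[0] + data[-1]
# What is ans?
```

data has length 8. data[0] = 1.
data has length 8. Negative index -1 maps to positive index 8 + (-1) = 7. data[7] = 2.
Sum: 1 + 2 = 3.

3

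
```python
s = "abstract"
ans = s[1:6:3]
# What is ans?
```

s has length 8. The slice s[1:6:3] selects indices [1, 4] (1->'b', 4->'r'), giving 'br'.

'br'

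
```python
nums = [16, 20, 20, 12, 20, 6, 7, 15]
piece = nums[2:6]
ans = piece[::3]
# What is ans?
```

nums has length 8. The slice nums[2:6] selects indices [2, 3, 4, 5] (2->20, 3->12, 4->20, 5->6), giving [20, 12, 20, 6]. So piece = [20, 12, 20, 6]. piece has length 4. The slice piece[::3] selects indices [0, 3] (0->20, 3->6), giving [20, 6].

[20, 6]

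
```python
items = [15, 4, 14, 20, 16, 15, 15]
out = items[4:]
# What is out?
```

items has length 7. The slice items[4:] selects indices [4, 5, 6] (4->16, 5->15, 6->15), giving [16, 15, 15].

[16, 15, 15]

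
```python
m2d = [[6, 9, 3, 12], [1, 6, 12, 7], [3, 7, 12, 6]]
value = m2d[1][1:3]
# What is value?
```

m2d[1] = [1, 6, 12, 7]. m2d[1] has length 4. The slice m2d[1][1:3] selects indices [1, 2] (1->6, 2->12), giving [6, 12].

[6, 12]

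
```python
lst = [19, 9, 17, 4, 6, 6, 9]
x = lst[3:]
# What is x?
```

lst has length 7. The slice lst[3:] selects indices [3, 4, 5, 6] (3->4, 4->6, 5->6, 6->9), giving [4, 6, 6, 9].

[4, 6, 6, 9]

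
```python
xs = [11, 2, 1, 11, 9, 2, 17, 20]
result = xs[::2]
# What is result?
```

xs has length 8. The slice xs[::2] selects indices [0, 2, 4, 6] (0->11, 2->1, 4->9, 6->17), giving [11, 1, 9, 17].

[11, 1, 9, 17]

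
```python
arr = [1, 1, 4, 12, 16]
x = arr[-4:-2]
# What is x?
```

arr has length 5. The slice arr[-4:-2] selects indices [1, 2] (1->1, 2->4), giving [1, 4].

[1, 4]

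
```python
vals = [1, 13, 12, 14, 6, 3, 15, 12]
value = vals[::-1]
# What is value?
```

vals has length 8. The slice vals[::-1] selects indices [7, 6, 5, 4, 3, 2, 1, 0] (7->12, 6->15, 5->3, 4->6, 3->14, 2->12, 1->13, 0->1), giving [12, 15, 3, 6, 14, 12, 13, 1].

[12, 15, 3, 6, 14, 12, 13, 1]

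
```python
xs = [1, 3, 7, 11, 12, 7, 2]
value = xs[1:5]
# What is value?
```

xs has length 7. The slice xs[1:5] selects indices [1, 2, 3, 4] (1->3, 2->7, 3->11, 4->12), giving [3, 7, 11, 12].

[3, 7, 11, 12]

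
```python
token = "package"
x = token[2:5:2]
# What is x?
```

token has length 7. The slice token[2:5:2] selects indices [2, 4] (2->'c', 4->'a'), giving 'ca'.

'ca'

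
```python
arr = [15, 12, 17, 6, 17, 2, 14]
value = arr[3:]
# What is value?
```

arr has length 7. The slice arr[3:] selects indices [3, 4, 5, 6] (3->6, 4->17, 5->2, 6->14), giving [6, 17, 2, 14].

[6, 17, 2, 14]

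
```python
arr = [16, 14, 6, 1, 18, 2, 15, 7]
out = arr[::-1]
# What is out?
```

arr has length 8. The slice arr[::-1] selects indices [7, 6, 5, 4, 3, 2, 1, 0] (7->7, 6->15, 5->2, 4->18, 3->1, 2->6, 1->14, 0->16), giving [7, 15, 2, 18, 1, 6, 14, 16].

[7, 15, 2, 18, 1, 6, 14, 16]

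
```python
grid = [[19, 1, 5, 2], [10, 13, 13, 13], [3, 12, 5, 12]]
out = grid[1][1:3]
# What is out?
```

grid[1] = [10, 13, 13, 13]. grid[1] has length 4. The slice grid[1][1:3] selects indices [1, 2] (1->13, 2->13), giving [13, 13].

[13, 13]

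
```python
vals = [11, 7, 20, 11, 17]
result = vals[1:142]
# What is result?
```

vals has length 5. The slice vals[1:142] selects indices [1, 2, 3, 4] (1->7, 2->20, 3->11, 4->17), giving [7, 20, 11, 17].

[7, 20, 11, 17]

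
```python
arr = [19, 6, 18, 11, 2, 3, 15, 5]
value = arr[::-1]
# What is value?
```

arr has length 8. The slice arr[::-1] selects indices [7, 6, 5, 4, 3, 2, 1, 0] (7->5, 6->15, 5->3, 4->2, 3->11, 2->18, 1->6, 0->19), giving [5, 15, 3, 2, 11, 18, 6, 19].

[5, 15, 3, 2, 11, 18, 6, 19]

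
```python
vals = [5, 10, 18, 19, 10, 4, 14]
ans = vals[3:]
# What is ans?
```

vals has length 7. The slice vals[3:] selects indices [3, 4, 5, 6] (3->19, 4->10, 5->4, 6->14), giving [19, 10, 4, 14].

[19, 10, 4, 14]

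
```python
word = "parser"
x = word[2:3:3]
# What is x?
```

word has length 6. The slice word[2:3:3] selects indices [2] (2->'r'), giving 'r'.

'r'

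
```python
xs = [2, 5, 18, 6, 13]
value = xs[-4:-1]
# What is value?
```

xs has length 5. The slice xs[-4:-1] selects indices [1, 2, 3] (1->5, 2->18, 3->6), giving [5, 18, 6].

[5, 18, 6]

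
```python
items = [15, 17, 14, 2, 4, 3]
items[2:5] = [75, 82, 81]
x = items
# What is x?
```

items starts as [15, 17, 14, 2, 4, 3] (length 6). The slice items[2:5] covers indices [2, 3, 4] with values [14, 2, 4]. Replacing that slice with [75, 82, 81] (same length) produces [15, 17, 75, 82, 81, 3].

[15, 17, 75, 82, 81, 3]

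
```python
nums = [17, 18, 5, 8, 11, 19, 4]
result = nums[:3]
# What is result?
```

nums has length 7. The slice nums[:3] selects indices [0, 1, 2] (0->17, 1->18, 2->5), giving [17, 18, 5].

[17, 18, 5]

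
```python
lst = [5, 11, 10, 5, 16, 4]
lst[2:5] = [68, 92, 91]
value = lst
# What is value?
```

lst starts as [5, 11, 10, 5, 16, 4] (length 6). The slice lst[2:5] covers indices [2, 3, 4] with values [10, 5, 16]. Replacing that slice with [68, 92, 91] (same length) produces [5, 11, 68, 92, 91, 4].

[5, 11, 68, 92, 91, 4]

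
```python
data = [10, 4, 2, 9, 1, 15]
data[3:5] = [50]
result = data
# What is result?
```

data starts as [10, 4, 2, 9, 1, 15] (length 6). The slice data[3:5] covers indices [3, 4] with values [9, 1]. Replacing that slice with [50] (different length) produces [10, 4, 2, 50, 15].

[10, 4, 2, 50, 15]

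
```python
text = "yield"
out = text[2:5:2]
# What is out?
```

text has length 5. The slice text[2:5:2] selects indices [2, 4] (2->'e', 4->'d'), giving 'ed'.

'ed'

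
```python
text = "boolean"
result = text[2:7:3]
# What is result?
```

text has length 7. The slice text[2:7:3] selects indices [2, 5] (2->'o', 5->'a'), giving 'oa'.

'oa'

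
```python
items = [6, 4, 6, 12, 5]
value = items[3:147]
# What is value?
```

items has length 5. The slice items[3:147] selects indices [3, 4] (3->12, 4->5), giving [12, 5].

[12, 5]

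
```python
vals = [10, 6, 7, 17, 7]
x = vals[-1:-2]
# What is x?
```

vals has length 5. The slice vals[-1:-2] resolves to an empty index range, so the result is [].

[]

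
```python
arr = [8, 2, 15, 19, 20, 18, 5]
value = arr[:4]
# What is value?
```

arr has length 7. The slice arr[:4] selects indices [0, 1, 2, 3] (0->8, 1->2, 2->15, 3->19), giving [8, 2, 15, 19].

[8, 2, 15, 19]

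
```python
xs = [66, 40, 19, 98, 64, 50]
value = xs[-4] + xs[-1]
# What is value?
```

xs has length 6. Negative index -4 maps to positive index 6 + (-4) = 2. xs[2] = 19.
xs has length 6. Negative index -1 maps to positive index 6 + (-1) = 5. xs[5] = 50.
Sum: 19 + 50 = 69.

69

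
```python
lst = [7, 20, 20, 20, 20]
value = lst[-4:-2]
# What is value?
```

lst has length 5. The slice lst[-4:-2] selects indices [1, 2] (1->20, 2->20), giving [20, 20].

[20, 20]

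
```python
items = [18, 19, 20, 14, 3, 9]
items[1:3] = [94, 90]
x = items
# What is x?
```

items starts as [18, 19, 20, 14, 3, 9] (length 6). The slice items[1:3] covers indices [1, 2] with values [19, 20]. Replacing that slice with [94, 90] (same length) produces [18, 94, 90, 14, 3, 9].

[18, 94, 90, 14, 3, 9]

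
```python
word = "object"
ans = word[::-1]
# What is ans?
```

word has length 6. The slice word[::-1] selects indices [5, 4, 3, 2, 1, 0] (5->'t', 4->'c', 3->'e', 2->'j', 1->'b', 0->'o'), giving 'tcejbo'.

'tcejbo'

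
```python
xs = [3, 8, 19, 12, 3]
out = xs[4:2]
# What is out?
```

xs has length 5. The slice xs[4:2] resolves to an empty index range, so the result is [].

[]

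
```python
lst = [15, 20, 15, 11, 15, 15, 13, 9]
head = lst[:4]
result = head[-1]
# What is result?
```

lst has length 8. The slice lst[:4] selects indices [0, 1, 2, 3] (0->15, 1->20, 2->15, 3->11), giving [15, 20, 15, 11]. So head = [15, 20, 15, 11]. Then head[-1] = 11.

11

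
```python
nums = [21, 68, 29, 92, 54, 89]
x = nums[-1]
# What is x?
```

nums has length 6. Negative index -1 maps to positive index 6 + (-1) = 5. nums[5] = 89.

89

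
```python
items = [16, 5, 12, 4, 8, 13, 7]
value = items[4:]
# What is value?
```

items has length 7. The slice items[4:] selects indices [4, 5, 6] (4->8, 5->13, 6->7), giving [8, 13, 7].

[8, 13, 7]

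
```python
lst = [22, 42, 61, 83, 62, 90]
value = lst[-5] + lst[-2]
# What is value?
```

lst has length 6. Negative index -5 maps to positive index 6 + (-5) = 1. lst[1] = 42.
lst has length 6. Negative index -2 maps to positive index 6 + (-2) = 4. lst[4] = 62.
Sum: 42 + 62 = 104.

104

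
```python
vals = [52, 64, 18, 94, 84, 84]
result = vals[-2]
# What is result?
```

vals has length 6. Negative index -2 maps to positive index 6 + (-2) = 4. vals[4] = 84.

84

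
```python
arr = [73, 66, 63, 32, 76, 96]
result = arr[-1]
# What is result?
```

arr has length 6. Negative index -1 maps to positive index 6 + (-1) = 5. arr[5] = 96.

96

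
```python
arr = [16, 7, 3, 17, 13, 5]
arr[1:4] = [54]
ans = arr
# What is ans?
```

arr starts as [16, 7, 3, 17, 13, 5] (length 6). The slice arr[1:4] covers indices [1, 2, 3] with values [7, 3, 17]. Replacing that slice with [54] (different length) produces [16, 54, 13, 5].

[16, 54, 13, 5]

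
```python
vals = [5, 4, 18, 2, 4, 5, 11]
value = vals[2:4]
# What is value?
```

vals has length 7. The slice vals[2:4] selects indices [2, 3] (2->18, 3->2), giving [18, 2].

[18, 2]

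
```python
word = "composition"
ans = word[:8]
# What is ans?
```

word has length 11. The slice word[:8] selects indices [0, 1, 2, 3, 4, 5, 6, 7] (0->'c', 1->'o', 2->'m', 3->'p', 4->'o', 5->'s', 6->'i', 7->'t'), giving 'composit'.

'composit'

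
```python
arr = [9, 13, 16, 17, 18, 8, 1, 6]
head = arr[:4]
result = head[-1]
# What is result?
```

arr has length 8. The slice arr[:4] selects indices [0, 1, 2, 3] (0->9, 1->13, 2->16, 3->17), giving [9, 13, 16, 17]. So head = [9, 13, 16, 17]. Then head[-1] = 17.

17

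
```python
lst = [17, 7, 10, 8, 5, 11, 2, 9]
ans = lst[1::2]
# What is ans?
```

lst has length 8. The slice lst[1::2] selects indices [1, 3, 5, 7] (1->7, 3->8, 5->11, 7->9), giving [7, 8, 11, 9].

[7, 8, 11, 9]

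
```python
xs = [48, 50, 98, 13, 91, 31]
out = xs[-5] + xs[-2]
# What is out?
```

xs has length 6. Negative index -5 maps to positive index 6 + (-5) = 1. xs[1] = 50.
xs has length 6. Negative index -2 maps to positive index 6 + (-2) = 4. xs[4] = 91.
Sum: 50 + 91 = 141.

141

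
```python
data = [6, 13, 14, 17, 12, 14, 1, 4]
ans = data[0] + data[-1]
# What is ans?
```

data has length 8. data[0] = 6.
data has length 8. Negative index -1 maps to positive index 8 + (-1) = 7. data[7] = 4.
Sum: 6 + 4 = 10.

10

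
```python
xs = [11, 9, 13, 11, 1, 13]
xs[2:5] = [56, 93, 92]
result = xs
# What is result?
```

xs starts as [11, 9, 13, 11, 1, 13] (length 6). The slice xs[2:5] covers indices [2, 3, 4] with values [13, 11, 1]. Replacing that slice with [56, 93, 92] (same length) produces [11, 9, 56, 93, 92, 13].

[11, 9, 56, 93, 92, 13]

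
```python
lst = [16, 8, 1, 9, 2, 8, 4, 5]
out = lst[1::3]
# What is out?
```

lst has length 8. The slice lst[1::3] selects indices [1, 4, 7] (1->8, 4->2, 7->5), giving [8, 2, 5].

[8, 2, 5]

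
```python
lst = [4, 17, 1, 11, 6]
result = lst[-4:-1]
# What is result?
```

lst has length 5. The slice lst[-4:-1] selects indices [1, 2, 3] (1->17, 2->1, 3->11), giving [17, 1, 11].

[17, 1, 11]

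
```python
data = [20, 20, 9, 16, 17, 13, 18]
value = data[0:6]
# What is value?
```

data has length 7. The slice data[0:6] selects indices [0, 1, 2, 3, 4, 5] (0->20, 1->20, 2->9, 3->16, 4->17, 5->13), giving [20, 20, 9, 16, 17, 13].

[20, 20, 9, 16, 17, 13]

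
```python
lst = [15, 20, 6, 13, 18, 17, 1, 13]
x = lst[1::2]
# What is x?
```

lst has length 8. The slice lst[1::2] selects indices [1, 3, 5, 7] (1->20, 3->13, 5->17, 7->13), giving [20, 13, 17, 13].

[20, 13, 17, 13]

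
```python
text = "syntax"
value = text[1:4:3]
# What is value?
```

text has length 6. The slice text[1:4:3] selects indices [1] (1->'y'), giving 'y'.

'y'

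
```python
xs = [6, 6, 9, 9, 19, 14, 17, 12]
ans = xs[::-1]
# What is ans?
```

xs has length 8. The slice xs[::-1] selects indices [7, 6, 5, 4, 3, 2, 1, 0] (7->12, 6->17, 5->14, 4->19, 3->9, 2->9, 1->6, 0->6), giving [12, 17, 14, 19, 9, 9, 6, 6].

[12, 17, 14, 19, 9, 9, 6, 6]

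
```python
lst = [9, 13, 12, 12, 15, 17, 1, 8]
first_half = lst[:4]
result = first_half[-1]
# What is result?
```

lst has length 8. The slice lst[:4] selects indices [0, 1, 2, 3] (0->9, 1->13, 2->12, 3->12), giving [9, 13, 12, 12]. So first_half = [9, 13, 12, 12]. Then first_half[-1] = 12.

12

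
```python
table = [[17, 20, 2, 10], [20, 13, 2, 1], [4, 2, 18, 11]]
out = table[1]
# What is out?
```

table has 3 rows. Row 1 is [20, 13, 2, 1].

[20, 13, 2, 1]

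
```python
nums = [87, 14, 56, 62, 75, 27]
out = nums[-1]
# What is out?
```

nums has length 6. Negative index -1 maps to positive index 6 + (-1) = 5. nums[5] = 27.

27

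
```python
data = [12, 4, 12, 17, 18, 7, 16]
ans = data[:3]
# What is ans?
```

data has length 7. The slice data[:3] selects indices [0, 1, 2] (0->12, 1->4, 2->12), giving [12, 4, 12].

[12, 4, 12]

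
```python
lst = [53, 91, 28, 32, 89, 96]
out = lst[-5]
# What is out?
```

lst has length 6. Negative index -5 maps to positive index 6 + (-5) = 1. lst[1] = 91.

91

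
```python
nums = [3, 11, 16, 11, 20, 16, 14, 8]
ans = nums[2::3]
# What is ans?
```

nums has length 8. The slice nums[2::3] selects indices [2, 5] (2->16, 5->16), giving [16, 16].

[16, 16]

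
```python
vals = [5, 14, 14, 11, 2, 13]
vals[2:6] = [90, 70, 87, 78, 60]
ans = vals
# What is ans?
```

vals starts as [5, 14, 14, 11, 2, 13] (length 6). The slice vals[2:6] covers indices [2, 3, 4, 5] with values [14, 11, 2, 13]. Replacing that slice with [90, 70, 87, 78, 60] (different length) produces [5, 14, 90, 70, 87, 78, 60].

[5, 14, 90, 70, 87, 78, 60]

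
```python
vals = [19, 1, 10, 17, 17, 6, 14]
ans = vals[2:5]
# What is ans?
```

vals has length 7. The slice vals[2:5] selects indices [2, 3, 4] (2->10, 3->17, 4->17), giving [10, 17, 17].

[10, 17, 17]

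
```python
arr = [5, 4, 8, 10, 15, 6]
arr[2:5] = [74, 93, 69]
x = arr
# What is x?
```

arr starts as [5, 4, 8, 10, 15, 6] (length 6). The slice arr[2:5] covers indices [2, 3, 4] with values [8, 10, 15]. Replacing that slice with [74, 93, 69] (same length) produces [5, 4, 74, 93, 69, 6].

[5, 4, 74, 93, 69, 6]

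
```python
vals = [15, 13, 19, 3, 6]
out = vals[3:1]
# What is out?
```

vals has length 5. The slice vals[3:1] resolves to an empty index range, so the result is [].

[]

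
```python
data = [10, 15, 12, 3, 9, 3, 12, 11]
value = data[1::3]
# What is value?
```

data has length 8. The slice data[1::3] selects indices [1, 4, 7] (1->15, 4->9, 7->11), giving [15, 9, 11].

[15, 9, 11]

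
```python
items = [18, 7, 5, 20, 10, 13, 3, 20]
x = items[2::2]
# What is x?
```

items has length 8. The slice items[2::2] selects indices [2, 4, 6] (2->5, 4->10, 6->3), giving [5, 10, 3].

[5, 10, 3]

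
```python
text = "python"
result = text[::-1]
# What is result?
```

text has length 6. The slice text[::-1] selects indices [5, 4, 3, 2, 1, 0] (5->'n', 4->'o', 3->'h', 2->'t', 1->'y', 0->'p'), giving 'nohtyp'.

'nohtyp'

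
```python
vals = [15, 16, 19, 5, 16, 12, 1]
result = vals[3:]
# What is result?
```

vals has length 7. The slice vals[3:] selects indices [3, 4, 5, 6] (3->5, 4->16, 5->12, 6->1), giving [5, 16, 12, 1].

[5, 16, 12, 1]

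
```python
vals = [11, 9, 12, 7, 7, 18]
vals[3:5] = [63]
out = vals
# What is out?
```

vals starts as [11, 9, 12, 7, 7, 18] (length 6). The slice vals[3:5] covers indices [3, 4] with values [7, 7]. Replacing that slice with [63] (different length) produces [11, 9, 12, 63, 18].

[11, 9, 12, 63, 18]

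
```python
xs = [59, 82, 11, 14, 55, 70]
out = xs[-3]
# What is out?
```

xs has length 6. Negative index -3 maps to positive index 6 + (-3) = 3. xs[3] = 14.

14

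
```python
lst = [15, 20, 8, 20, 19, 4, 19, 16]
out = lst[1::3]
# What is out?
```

lst has length 8. The slice lst[1::3] selects indices [1, 4, 7] (1->20, 4->19, 7->16), giving [20, 19, 16].

[20, 19, 16]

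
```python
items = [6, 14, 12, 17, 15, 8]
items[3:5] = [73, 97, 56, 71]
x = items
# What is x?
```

items starts as [6, 14, 12, 17, 15, 8] (length 6). The slice items[3:5] covers indices [3, 4] with values [17, 15]. Replacing that slice with [73, 97, 56, 71] (different length) produces [6, 14, 12, 73, 97, 56, 71, 8].

[6, 14, 12, 73, 97, 56, 71, 8]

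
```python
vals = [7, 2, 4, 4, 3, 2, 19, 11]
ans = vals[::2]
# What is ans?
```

vals has length 8. The slice vals[::2] selects indices [0, 2, 4, 6] (0->7, 2->4, 4->3, 6->19), giving [7, 4, 3, 19].

[7, 4, 3, 19]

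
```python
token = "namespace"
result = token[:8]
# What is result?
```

token has length 9. The slice token[:8] selects indices [0, 1, 2, 3, 4, 5, 6, 7] (0->'n', 1->'a', 2->'m', 3->'e', 4->'s', 5->'p', 6->'a', 7->'c'), giving 'namespac'.

'namespac'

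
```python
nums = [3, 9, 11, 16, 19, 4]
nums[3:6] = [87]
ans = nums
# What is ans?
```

nums starts as [3, 9, 11, 16, 19, 4] (length 6). The slice nums[3:6] covers indices [3, 4, 5] with values [16, 19, 4]. Replacing that slice with [87] (different length) produces [3, 9, 11, 87].

[3, 9, 11, 87]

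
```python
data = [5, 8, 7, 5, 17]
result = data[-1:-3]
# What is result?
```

data has length 5. The slice data[-1:-3] resolves to an empty index range, so the result is [].

[]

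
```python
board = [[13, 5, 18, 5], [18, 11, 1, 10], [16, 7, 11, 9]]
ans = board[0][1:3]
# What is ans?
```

board[0] = [13, 5, 18, 5]. board[0] has length 4. The slice board[0][1:3] selects indices [1, 2] (1->5, 2->18), giving [5, 18].

[5, 18]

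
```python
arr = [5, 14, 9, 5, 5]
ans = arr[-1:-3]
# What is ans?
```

arr has length 5. The slice arr[-1:-3] resolves to an empty index range, so the result is [].

[]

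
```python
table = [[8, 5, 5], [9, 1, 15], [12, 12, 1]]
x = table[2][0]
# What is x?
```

table[2] = [12, 12, 1]. Taking column 0 of that row yields 12.

12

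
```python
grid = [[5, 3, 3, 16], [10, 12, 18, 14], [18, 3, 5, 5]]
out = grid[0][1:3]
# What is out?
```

grid[0] = [5, 3, 3, 16]. grid[0] has length 4. The slice grid[0][1:3] selects indices [1, 2] (1->3, 2->3), giving [3, 3].

[3, 3]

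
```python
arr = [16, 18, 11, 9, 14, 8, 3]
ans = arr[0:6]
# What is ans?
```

arr has length 7. The slice arr[0:6] selects indices [0, 1, 2, 3, 4, 5] (0->16, 1->18, 2->11, 3->9, 4->14, 5->8), giving [16, 18, 11, 9, 14, 8].

[16, 18, 11, 9, 14, 8]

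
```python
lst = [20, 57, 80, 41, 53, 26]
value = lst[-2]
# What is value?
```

lst has length 6. Negative index -2 maps to positive index 6 + (-2) = 4. lst[4] = 53.

53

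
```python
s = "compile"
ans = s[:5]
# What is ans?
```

s has length 7. The slice s[:5] selects indices [0, 1, 2, 3, 4] (0->'c', 1->'o', 2->'m', 3->'p', 4->'i'), giving 'compi'.

'compi'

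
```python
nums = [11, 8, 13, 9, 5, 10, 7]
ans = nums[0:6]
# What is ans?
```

nums has length 7. The slice nums[0:6] selects indices [0, 1, 2, 3, 4, 5] (0->11, 1->8, 2->13, 3->9, 4->5, 5->10), giving [11, 8, 13, 9, 5, 10].

[11, 8, 13, 9, 5, 10]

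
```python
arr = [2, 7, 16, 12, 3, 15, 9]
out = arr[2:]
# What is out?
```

arr has length 7. The slice arr[2:] selects indices [2, 3, 4, 5, 6] (2->16, 3->12, 4->3, 5->15, 6->9), giving [16, 12, 3, 15, 9].

[16, 12, 3, 15, 9]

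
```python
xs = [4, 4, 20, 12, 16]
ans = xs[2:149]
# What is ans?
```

xs has length 5. The slice xs[2:149] selects indices [2, 3, 4] (2->20, 3->12, 4->16), giving [20, 12, 16].

[20, 12, 16]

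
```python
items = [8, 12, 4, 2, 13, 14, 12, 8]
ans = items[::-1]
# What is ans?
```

items has length 8. The slice items[::-1] selects indices [7, 6, 5, 4, 3, 2, 1, 0] (7->8, 6->12, 5->14, 4->13, 3->2, 2->4, 1->12, 0->8), giving [8, 12, 14, 13, 2, 4, 12, 8].

[8, 12, 14, 13, 2, 4, 12, 8]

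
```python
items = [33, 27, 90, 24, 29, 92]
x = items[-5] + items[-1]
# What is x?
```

items has length 6. Negative index -5 maps to positive index 6 + (-5) = 1. items[1] = 27.
items has length 6. Negative index -1 maps to positive index 6 + (-1) = 5. items[5] = 92.
Sum: 27 + 92 = 119.

119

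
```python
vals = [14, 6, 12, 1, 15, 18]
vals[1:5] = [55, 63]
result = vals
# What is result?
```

vals starts as [14, 6, 12, 1, 15, 18] (length 6). The slice vals[1:5] covers indices [1, 2, 3, 4] with values [6, 12, 1, 15]. Replacing that slice with [55, 63] (different length) produces [14, 55, 63, 18].

[14, 55, 63, 18]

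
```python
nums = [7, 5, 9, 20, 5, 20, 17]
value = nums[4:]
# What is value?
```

nums has length 7. The slice nums[4:] selects indices [4, 5, 6] (4->5, 5->20, 6->17), giving [5, 20, 17].

[5, 20, 17]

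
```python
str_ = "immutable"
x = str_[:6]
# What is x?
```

str_ has length 9. The slice str_[:6] selects indices [0, 1, 2, 3, 4, 5] (0->'i', 1->'m', 2->'m', 3->'u', 4->'t', 5->'a'), giving 'immuta'.

'immuta'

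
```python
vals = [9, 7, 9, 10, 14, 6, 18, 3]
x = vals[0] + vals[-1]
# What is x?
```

vals has length 8. vals[0] = 9.
vals has length 8. Negative index -1 maps to positive index 8 + (-1) = 7. vals[7] = 3.
Sum: 9 + 3 = 12.

12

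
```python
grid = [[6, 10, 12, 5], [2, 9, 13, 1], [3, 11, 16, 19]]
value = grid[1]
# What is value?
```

grid has 3 rows. Row 1 is [2, 9, 13, 1].

[2, 9, 13, 1]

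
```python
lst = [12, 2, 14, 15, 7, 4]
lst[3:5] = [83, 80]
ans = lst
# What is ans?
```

lst starts as [12, 2, 14, 15, 7, 4] (length 6). The slice lst[3:5] covers indices [3, 4] with values [15, 7]. Replacing that slice with [83, 80] (same length) produces [12, 2, 14, 83, 80, 4].

[12, 2, 14, 83, 80, 4]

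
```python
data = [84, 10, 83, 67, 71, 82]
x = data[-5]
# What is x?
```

data has length 6. Negative index -5 maps to positive index 6 + (-5) = 1. data[1] = 10.

10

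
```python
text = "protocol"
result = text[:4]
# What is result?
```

text has length 8. The slice text[:4] selects indices [0, 1, 2, 3] (0->'p', 1->'r', 2->'o', 3->'t'), giving 'prot'.

'prot'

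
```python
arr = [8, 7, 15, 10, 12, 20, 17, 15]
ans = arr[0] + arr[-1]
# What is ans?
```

arr has length 8. arr[0] = 8.
arr has length 8. Negative index -1 maps to positive index 8 + (-1) = 7. arr[7] = 15.
Sum: 8 + 15 = 23.

23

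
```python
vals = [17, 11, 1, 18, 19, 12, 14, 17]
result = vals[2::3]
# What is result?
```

vals has length 8. The slice vals[2::3] selects indices [2, 5] (2->1, 5->12), giving [1, 12].

[1, 12]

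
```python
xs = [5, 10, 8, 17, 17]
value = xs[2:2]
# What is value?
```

xs has length 5. The slice xs[2:2] resolves to an empty index range, so the result is [].

[]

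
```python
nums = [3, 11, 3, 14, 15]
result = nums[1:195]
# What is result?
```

nums has length 5. The slice nums[1:195] selects indices [1, 2, 3, 4] (1->11, 2->3, 3->14, 4->15), giving [11, 3, 14, 15].

[11, 3, 14, 15]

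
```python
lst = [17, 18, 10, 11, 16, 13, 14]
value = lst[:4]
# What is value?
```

lst has length 7. The slice lst[:4] selects indices [0, 1, 2, 3] (0->17, 1->18, 2->10, 3->11), giving [17, 18, 10, 11].

[17, 18, 10, 11]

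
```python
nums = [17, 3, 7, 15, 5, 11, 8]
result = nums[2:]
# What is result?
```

nums has length 7. The slice nums[2:] selects indices [2, 3, 4, 5, 6] (2->7, 3->15, 4->5, 5->11, 6->8), giving [7, 15, 5, 11, 8].

[7, 15, 5, 11, 8]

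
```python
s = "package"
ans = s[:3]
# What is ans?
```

s has length 7. The slice s[:3] selects indices [0, 1, 2] (0->'p', 1->'a', 2->'c'), giving 'pac'.

'pac'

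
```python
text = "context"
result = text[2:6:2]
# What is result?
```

text has length 7. The slice text[2:6:2] selects indices [2, 4] (2->'n', 4->'e'), giving 'ne'.

'ne'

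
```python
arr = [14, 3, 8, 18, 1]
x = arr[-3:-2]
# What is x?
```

arr has length 5. The slice arr[-3:-2] selects indices [2] (2->8), giving [8].

[8]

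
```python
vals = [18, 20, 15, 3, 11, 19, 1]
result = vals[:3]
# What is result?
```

vals has length 7. The slice vals[:3] selects indices [0, 1, 2] (0->18, 1->20, 2->15), giving [18, 20, 15].

[18, 20, 15]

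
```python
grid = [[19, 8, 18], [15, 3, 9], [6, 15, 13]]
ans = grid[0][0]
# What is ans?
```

grid[0] = [19, 8, 18]. Taking column 0 of that row yields 19.

19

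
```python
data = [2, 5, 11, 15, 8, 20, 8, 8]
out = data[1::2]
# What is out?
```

data has length 8. The slice data[1::2] selects indices [1, 3, 5, 7] (1->5, 3->15, 5->20, 7->8), giving [5, 15, 20, 8].

[5, 15, 20, 8]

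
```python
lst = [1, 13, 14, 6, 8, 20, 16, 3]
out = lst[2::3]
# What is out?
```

lst has length 8. The slice lst[2::3] selects indices [2, 5] (2->14, 5->20), giving [14, 20].

[14, 20]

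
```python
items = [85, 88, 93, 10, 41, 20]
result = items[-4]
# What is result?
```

items has length 6. Negative index -4 maps to positive index 6 + (-4) = 2. items[2] = 93.

93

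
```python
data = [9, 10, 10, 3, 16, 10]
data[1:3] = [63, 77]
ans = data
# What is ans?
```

data starts as [9, 10, 10, 3, 16, 10] (length 6). The slice data[1:3] covers indices [1, 2] with values [10, 10]. Replacing that slice with [63, 77] (same length) produces [9, 63, 77, 3, 16, 10].

[9, 63, 77, 3, 16, 10]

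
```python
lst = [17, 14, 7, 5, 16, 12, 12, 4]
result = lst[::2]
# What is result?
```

lst has length 8. The slice lst[::2] selects indices [0, 2, 4, 6] (0->17, 2->7, 4->16, 6->12), giving [17, 7, 16, 12].

[17, 7, 16, 12]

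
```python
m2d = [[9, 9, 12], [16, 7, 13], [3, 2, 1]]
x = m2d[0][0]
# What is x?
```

m2d[0] = [9, 9, 12]. Taking column 0 of that row yields 9.

9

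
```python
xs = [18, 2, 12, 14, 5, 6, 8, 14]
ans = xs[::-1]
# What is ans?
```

xs has length 8. The slice xs[::-1] selects indices [7, 6, 5, 4, 3, 2, 1, 0] (7->14, 6->8, 5->6, 4->5, 3->14, 2->12, 1->2, 0->18), giving [14, 8, 6, 5, 14, 12, 2, 18].

[14, 8, 6, 5, 14, 12, 2, 18]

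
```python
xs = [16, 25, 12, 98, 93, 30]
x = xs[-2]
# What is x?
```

xs has length 6. Negative index -2 maps to positive index 6 + (-2) = 4. xs[4] = 93.

93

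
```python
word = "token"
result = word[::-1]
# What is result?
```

word has length 5. The slice word[::-1] selects indices [4, 3, 2, 1, 0] (4->'n', 3->'e', 2->'k', 1->'o', 0->'t'), giving 'nekot'.

'nekot'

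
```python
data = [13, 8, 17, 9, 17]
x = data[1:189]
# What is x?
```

data has length 5. The slice data[1:189] selects indices [1, 2, 3, 4] (1->8, 2->17, 3->9, 4->17), giving [8, 17, 9, 17].

[8, 17, 9, 17]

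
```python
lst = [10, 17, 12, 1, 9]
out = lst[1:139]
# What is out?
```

lst has length 5. The slice lst[1:139] selects indices [1, 2, 3, 4] (1->17, 2->12, 3->1, 4->9), giving [17, 12, 1, 9].

[17, 12, 1, 9]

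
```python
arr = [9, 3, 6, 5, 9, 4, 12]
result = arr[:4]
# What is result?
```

arr has length 7. The slice arr[:4] selects indices [0, 1, 2, 3] (0->9, 1->3, 2->6, 3->5), giving [9, 3, 6, 5].

[9, 3, 6, 5]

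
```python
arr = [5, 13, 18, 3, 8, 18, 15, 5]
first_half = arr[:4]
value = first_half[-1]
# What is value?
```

arr has length 8. The slice arr[:4] selects indices [0, 1, 2, 3] (0->5, 1->13, 2->18, 3->3), giving [5, 13, 18, 3]. So first_half = [5, 13, 18, 3]. Then first_half[-1] = 3.

3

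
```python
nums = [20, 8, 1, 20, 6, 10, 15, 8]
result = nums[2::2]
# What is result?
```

nums has length 8. The slice nums[2::2] selects indices [2, 4, 6] (2->1, 4->6, 6->15), giving [1, 6, 15].

[1, 6, 15]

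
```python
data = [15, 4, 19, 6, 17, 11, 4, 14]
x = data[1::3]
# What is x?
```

data has length 8. The slice data[1::3] selects indices [1, 4, 7] (1->4, 4->17, 7->14), giving [4, 17, 14].

[4, 17, 14]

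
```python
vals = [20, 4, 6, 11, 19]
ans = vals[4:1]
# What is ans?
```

vals has length 5. The slice vals[4:1] resolves to an empty index range, so the result is [].

[]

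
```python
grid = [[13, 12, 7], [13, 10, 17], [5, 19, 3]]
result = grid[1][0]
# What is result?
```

grid[1] = [13, 10, 17]. Taking column 0 of that row yields 13.

13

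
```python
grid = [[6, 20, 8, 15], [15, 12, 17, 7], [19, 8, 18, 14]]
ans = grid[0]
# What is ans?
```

grid has 3 rows. Row 0 is [6, 20, 8, 15].

[6, 20, 8, 15]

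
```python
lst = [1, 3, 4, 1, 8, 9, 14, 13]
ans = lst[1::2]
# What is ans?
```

lst has length 8. The slice lst[1::2] selects indices [1, 3, 5, 7] (1->3, 3->1, 5->9, 7->13), giving [3, 1, 9, 13].

[3, 1, 9, 13]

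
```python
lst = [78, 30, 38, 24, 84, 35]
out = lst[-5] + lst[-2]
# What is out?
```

lst has length 6. Negative index -5 maps to positive index 6 + (-5) = 1. lst[1] = 30.
lst has length 6. Negative index -2 maps to positive index 6 + (-2) = 4. lst[4] = 84.
Sum: 30 + 84 = 114.

114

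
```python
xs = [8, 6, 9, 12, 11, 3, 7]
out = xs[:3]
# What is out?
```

xs has length 7. The slice xs[:3] selects indices [0, 1, 2] (0->8, 1->6, 2->9), giving [8, 6, 9].

[8, 6, 9]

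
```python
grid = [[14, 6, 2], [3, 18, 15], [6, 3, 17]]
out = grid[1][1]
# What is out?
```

grid[1] = [3, 18, 15]. Taking column 1 of that row yields 18.

18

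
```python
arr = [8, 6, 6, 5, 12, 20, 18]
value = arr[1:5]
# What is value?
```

arr has length 7. The slice arr[1:5] selects indices [1, 2, 3, 4] (1->6, 2->6, 3->5, 4->12), giving [6, 6, 5, 12].

[6, 6, 5, 12]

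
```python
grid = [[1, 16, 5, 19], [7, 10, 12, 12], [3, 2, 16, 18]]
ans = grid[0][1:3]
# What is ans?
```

grid[0] = [1, 16, 5, 19]. grid[0] has length 4. The slice grid[0][1:3] selects indices [1, 2] (1->16, 2->5), giving [16, 5].

[16, 5]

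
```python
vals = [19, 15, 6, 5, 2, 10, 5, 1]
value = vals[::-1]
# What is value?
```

vals has length 8. The slice vals[::-1] selects indices [7, 6, 5, 4, 3, 2, 1, 0] (7->1, 6->5, 5->10, 4->2, 3->5, 2->6, 1->15, 0->19), giving [1, 5, 10, 2, 5, 6, 15, 19].

[1, 5, 10, 2, 5, 6, 15, 19]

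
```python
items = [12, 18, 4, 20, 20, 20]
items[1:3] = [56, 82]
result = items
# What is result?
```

items starts as [12, 18, 4, 20, 20, 20] (length 6). The slice items[1:3] covers indices [1, 2] with values [18, 4]. Replacing that slice with [56, 82] (same length) produces [12, 56, 82, 20, 20, 20].

[12, 56, 82, 20, 20, 20]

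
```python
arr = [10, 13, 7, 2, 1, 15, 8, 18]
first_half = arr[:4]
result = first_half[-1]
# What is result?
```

arr has length 8. The slice arr[:4] selects indices [0, 1, 2, 3] (0->10, 1->13, 2->7, 3->2), giving [10, 13, 7, 2]. So first_half = [10, 13, 7, 2]. Then first_half[-1] = 2.

2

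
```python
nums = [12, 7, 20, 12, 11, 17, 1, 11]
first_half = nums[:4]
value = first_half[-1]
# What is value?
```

nums has length 8. The slice nums[:4] selects indices [0, 1, 2, 3] (0->12, 1->7, 2->20, 3->12), giving [12, 7, 20, 12]. So first_half = [12, 7, 20, 12]. Then first_half[-1] = 12.

12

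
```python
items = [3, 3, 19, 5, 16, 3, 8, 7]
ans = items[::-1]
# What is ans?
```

items has length 8. The slice items[::-1] selects indices [7, 6, 5, 4, 3, 2, 1, 0] (7->7, 6->8, 5->3, 4->16, 3->5, 2->19, 1->3, 0->3), giving [7, 8, 3, 16, 5, 19, 3, 3].

[7, 8, 3, 16, 5, 19, 3, 3]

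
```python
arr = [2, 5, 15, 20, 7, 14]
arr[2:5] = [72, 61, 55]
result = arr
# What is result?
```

arr starts as [2, 5, 15, 20, 7, 14] (length 6). The slice arr[2:5] covers indices [2, 3, 4] with values [15, 20, 7]. Replacing that slice with [72, 61, 55] (same length) produces [2, 5, 72, 61, 55, 14].

[2, 5, 72, 61, 55, 14]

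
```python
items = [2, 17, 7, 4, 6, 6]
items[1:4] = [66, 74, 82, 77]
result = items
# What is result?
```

items starts as [2, 17, 7, 4, 6, 6] (length 6). The slice items[1:4] covers indices [1, 2, 3] with values [17, 7, 4]. Replacing that slice with [66, 74, 82, 77] (different length) produces [2, 66, 74, 82, 77, 6, 6].

[2, 66, 74, 82, 77, 6, 6]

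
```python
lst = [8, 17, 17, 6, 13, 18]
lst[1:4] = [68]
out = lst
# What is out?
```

lst starts as [8, 17, 17, 6, 13, 18] (length 6). The slice lst[1:4] covers indices [1, 2, 3] with values [17, 17, 6]. Replacing that slice with [68] (different length) produces [8, 68, 13, 18].

[8, 68, 13, 18]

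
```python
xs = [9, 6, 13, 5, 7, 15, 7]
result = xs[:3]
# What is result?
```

xs has length 7. The slice xs[:3] selects indices [0, 1, 2] (0->9, 1->6, 2->13), giving [9, 6, 13].

[9, 6, 13]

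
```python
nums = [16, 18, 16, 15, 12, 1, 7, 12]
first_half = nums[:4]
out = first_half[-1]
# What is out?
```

nums has length 8. The slice nums[:4] selects indices [0, 1, 2, 3] (0->16, 1->18, 2->16, 3->15), giving [16, 18, 16, 15]. So first_half = [16, 18, 16, 15]. Then first_half[-1] = 15.

15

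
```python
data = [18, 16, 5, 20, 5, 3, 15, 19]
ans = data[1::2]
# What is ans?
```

data has length 8. The slice data[1::2] selects indices [1, 3, 5, 7] (1->16, 3->20, 5->3, 7->19), giving [16, 20, 3, 19].

[16, 20, 3, 19]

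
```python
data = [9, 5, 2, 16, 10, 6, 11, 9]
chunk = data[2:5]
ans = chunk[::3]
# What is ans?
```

data has length 8. The slice data[2:5] selects indices [2, 3, 4] (2->2, 3->16, 4->10), giving [2, 16, 10]. So chunk = [2, 16, 10]. chunk has length 3. The slice chunk[::3] selects indices [0] (0->2), giving [2].

[2]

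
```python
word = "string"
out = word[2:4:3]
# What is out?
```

word has length 6. The slice word[2:4:3] selects indices [2] (2->'r'), giving 'r'.

'r'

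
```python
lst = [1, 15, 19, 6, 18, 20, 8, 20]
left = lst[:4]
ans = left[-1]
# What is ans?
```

lst has length 8. The slice lst[:4] selects indices [0, 1, 2, 3] (0->1, 1->15, 2->19, 3->6), giving [1, 15, 19, 6]. So left = [1, 15, 19, 6]. Then left[-1] = 6.

6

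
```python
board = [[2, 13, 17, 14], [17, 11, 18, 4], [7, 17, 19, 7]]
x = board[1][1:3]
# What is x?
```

board[1] = [17, 11, 18, 4]. board[1] has length 4. The slice board[1][1:3] selects indices [1, 2] (1->11, 2->18), giving [11, 18].

[11, 18]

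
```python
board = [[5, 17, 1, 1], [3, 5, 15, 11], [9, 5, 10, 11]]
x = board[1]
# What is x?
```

board has 3 rows. Row 1 is [3, 5, 15, 11].

[3, 5, 15, 11]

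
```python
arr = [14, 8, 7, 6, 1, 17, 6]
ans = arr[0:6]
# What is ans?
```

arr has length 7. The slice arr[0:6] selects indices [0, 1, 2, 3, 4, 5] (0->14, 1->8, 2->7, 3->6, 4->1, 5->17), giving [14, 8, 7, 6, 1, 17].

[14, 8, 7, 6, 1, 17]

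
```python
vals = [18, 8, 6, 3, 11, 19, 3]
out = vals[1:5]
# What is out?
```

vals has length 7. The slice vals[1:5] selects indices [1, 2, 3, 4] (1->8, 2->6, 3->3, 4->11), giving [8, 6, 3, 11].

[8, 6, 3, 11]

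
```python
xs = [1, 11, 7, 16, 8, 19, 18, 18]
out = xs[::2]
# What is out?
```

xs has length 8. The slice xs[::2] selects indices [0, 2, 4, 6] (0->1, 2->7, 4->8, 6->18), giving [1, 7, 8, 18].

[1, 7, 8, 18]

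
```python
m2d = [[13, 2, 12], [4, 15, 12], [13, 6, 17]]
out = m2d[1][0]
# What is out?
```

m2d[1] = [4, 15, 12]. Taking column 0 of that row yields 4.

4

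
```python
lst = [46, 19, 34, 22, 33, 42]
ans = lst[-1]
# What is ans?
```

lst has length 6. Negative index -1 maps to positive index 6 + (-1) = 5. lst[5] = 42.

42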